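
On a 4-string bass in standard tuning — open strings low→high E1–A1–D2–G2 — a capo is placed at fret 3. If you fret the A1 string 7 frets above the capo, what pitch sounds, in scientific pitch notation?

G2

The capo raises the open A1 by 3 semitones to C2; fretting 7 more gives A1 + 3 + 7 = A1 + 10 semitones = G2.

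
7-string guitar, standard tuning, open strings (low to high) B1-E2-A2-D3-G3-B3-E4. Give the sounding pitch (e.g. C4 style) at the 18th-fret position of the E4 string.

The open E4 string plus 18 semitones: E–F–F#–G–…–G#–A–A#.
The walk passes from B into C once, so the octave number goes from 4 to 5.

A#5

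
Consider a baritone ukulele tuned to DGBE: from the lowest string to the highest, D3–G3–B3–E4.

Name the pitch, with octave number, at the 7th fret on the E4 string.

B4

E4 is MIDI 64. Adding 7 gives 71, which is B4.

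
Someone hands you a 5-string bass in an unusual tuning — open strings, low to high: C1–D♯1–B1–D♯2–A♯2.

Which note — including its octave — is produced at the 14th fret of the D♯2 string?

F3

The open D♯2 string plus 14 semitones: D#–E–F–F#–…–D#–E–F.
The walk passes from B into C once, so the octave number goes from 2 to 3.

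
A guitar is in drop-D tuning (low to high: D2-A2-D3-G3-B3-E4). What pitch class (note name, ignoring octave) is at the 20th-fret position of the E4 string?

The open E4 string plus 20 semitones: E–F–F#–G–…–A#–B–C.

C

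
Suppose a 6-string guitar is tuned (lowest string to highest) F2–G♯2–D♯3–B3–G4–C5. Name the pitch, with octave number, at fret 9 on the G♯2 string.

F3

The open G♯2 string plus 9 semitones: G#–A–A#–B–C–C#–D–D#–E–F.
The walk passes from B into C once, so the octave number goes from 2 to 3.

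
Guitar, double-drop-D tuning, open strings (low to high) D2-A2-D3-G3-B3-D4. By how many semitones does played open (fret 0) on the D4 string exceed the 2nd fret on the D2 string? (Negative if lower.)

22 semitones

D4 at fret 0 → D4 (MIDI 62); D2 at fret 2 → E2 (MIDI 40).
62 − 40 = 22, so the two pitches are 22 semitones apart.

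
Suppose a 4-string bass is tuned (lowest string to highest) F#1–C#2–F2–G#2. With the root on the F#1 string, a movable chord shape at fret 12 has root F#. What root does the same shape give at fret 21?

D#

Moving from fret 12 to fret 21 shifts the root by 9 semitones.
F# up 9 semitones is D#.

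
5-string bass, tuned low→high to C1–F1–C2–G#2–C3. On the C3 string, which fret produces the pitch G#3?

8

G#3 is 8 semitones above the open C3 (C–C#–D–D#–E–F–F#–G–G#), so it sits at fret 8.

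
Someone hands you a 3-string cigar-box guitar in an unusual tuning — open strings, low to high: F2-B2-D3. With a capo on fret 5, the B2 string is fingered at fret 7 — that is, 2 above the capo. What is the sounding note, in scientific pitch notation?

G♭3

The capo raises the open B2 by 5 semitones to E3; fretting 2 more gives B2 + 5 + 2 = B2 + 7 semitones = G♭3.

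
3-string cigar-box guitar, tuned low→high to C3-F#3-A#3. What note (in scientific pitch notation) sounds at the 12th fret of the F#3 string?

The open F#3 string plus 12 semitones: F#–G–G#–A–…–E–F–F#.
The walk passes from B into C once, so the octave number goes from 3 to 4.

F#4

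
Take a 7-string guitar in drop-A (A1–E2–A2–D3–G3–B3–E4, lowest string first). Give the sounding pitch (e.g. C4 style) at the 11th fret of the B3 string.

A♯4

Each fret is one semitone, so B3 + 11 = A♯4.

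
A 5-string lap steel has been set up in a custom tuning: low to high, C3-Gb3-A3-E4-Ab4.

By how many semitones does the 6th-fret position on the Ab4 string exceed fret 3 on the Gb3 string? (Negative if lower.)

17 semitones

Ab4 at fret 6 → D5 (MIDI 74); Gb3 at fret 3 → A3 (MIDI 57).
74 − 57 = 17, so the two pitches are 17 semitones apart.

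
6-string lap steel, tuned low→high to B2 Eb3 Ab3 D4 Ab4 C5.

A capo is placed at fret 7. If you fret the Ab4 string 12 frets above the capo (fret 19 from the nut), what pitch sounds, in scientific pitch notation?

The capo raises the open Ab4 by 7 semitones to Eb5; fretting 12 more gives Ab4 + 7 + 12 = Ab4 + 19 semitones = Eb6.

Eb6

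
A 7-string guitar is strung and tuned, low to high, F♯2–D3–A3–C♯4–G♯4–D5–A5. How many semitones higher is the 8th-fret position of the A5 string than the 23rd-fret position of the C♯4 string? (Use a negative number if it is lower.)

A5 at fret 8 → F6 (MIDI 89); C♯4 at fret 23 → C6 (MIDI 84).
89 − 84 = 5, so the two pitches are 5 semitones apart.

5 semitones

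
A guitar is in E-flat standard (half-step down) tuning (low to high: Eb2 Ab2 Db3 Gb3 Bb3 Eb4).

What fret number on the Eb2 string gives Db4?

22

Db4 is 22 semitones above the open Eb2 (Eb–E–F–Gb–…–B–C–Db), so it sits at fret 22.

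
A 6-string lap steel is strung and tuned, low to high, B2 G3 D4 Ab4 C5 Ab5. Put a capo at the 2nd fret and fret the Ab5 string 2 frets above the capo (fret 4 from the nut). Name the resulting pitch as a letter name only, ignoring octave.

The capo raises the open Ab5 by 2 semitones to Bb5; fretting 2 more gives Ab5 + 2 + 2 = Ab5 + 4 semitones, landing on C.

C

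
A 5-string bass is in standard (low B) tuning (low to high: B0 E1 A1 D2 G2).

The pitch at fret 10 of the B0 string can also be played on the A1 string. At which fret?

Fret 10 on B0 is MIDI 23 + 10 = 33 (A1). On the A1 string (open MIDI 33), that pitch is 33 − 33 = fret 0.

0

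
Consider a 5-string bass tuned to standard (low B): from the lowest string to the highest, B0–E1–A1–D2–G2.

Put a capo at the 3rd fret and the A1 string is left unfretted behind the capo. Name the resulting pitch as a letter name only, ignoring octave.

The capo raises the open A1 by 3 semitones to C2; fretting 0 more gives A1 + 3 + 0 = A1 + 3 semitones, landing on C.

C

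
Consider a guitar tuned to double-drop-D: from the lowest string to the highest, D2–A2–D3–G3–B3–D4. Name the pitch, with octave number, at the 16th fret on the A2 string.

C#4

The open A2 string plus 16 semitones: A–A#–B–C–…–B–C–C#.
The walk passes from B into C 2 times, so the octave number goes from 2 to 4.
(Equivalently spelled Db4.)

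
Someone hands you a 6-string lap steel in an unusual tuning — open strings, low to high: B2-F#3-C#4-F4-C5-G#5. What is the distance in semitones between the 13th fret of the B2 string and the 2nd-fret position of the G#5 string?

22 semitones

B2 at fret 13 → C4 (MIDI 60); G#5 at fret 2 → A#5 (MIDI 82).
60 − 82 = -22, so the two pitches are 22 semitones apart, with A#5 the higher.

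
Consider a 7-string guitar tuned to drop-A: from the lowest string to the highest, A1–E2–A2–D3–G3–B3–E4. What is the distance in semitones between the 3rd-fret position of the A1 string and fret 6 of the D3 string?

A1 at fret 3 → C2 (MIDI 36); D3 at fret 6 → G#3 (MIDI 56).
36 − 56 = -20, so the two pitches are 20 semitones apart, with G#3 the higher.

20 semitones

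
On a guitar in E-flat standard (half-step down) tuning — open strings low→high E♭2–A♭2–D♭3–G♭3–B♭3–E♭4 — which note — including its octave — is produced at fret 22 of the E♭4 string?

D♭6

Each fret is one semitone, so E♭4 + 22 = D♭6.
(Equivalently spelled C♯6.)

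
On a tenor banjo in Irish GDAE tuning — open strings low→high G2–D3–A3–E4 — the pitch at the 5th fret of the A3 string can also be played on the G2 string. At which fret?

19

Fret 5 on A3 is MIDI 57 + 5 = 62 (D4). On the G2 string (open MIDI 43), that pitch is 62 − 43 = fret 19.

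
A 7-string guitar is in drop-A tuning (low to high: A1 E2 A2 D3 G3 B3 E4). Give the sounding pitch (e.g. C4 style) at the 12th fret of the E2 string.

E2 is MIDI 40. Adding 12 gives 52, which is E3.

E3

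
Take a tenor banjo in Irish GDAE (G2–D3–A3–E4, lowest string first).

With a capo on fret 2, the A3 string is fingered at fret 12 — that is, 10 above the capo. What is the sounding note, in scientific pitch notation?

The capo raises the open A3 by 2 semitones to B3; fretting 10 more gives A3 + 2 + 10 = A3 + 12 semitones = A4.

A4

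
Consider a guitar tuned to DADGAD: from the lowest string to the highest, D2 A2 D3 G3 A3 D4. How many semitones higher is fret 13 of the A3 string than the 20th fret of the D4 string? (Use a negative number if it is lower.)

-12 semitones

A3 at fret 13 → A♯4 (MIDI 70); D4 at fret 20 → A♯5 (MIDI 82).
70 − 82 = -12, so the two pitches are 12 semitones apart.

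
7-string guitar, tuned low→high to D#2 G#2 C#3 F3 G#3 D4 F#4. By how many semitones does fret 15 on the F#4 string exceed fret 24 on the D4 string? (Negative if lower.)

F#4 at fret 15 → A5 (MIDI 81); D4 at fret 24 → D6 (MIDI 86).
81 − 86 = -5, so the two pitches are 5 semitones apart.

-5 semitones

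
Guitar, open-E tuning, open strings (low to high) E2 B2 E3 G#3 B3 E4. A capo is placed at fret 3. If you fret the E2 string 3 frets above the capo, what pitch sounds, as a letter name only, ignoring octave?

A#

The capo raises the open E2 by 3 semitones to G2; fretting 3 more gives E2 + 3 + 3 = E2 + 6 semitones, landing on A#.
(Also written Bb.)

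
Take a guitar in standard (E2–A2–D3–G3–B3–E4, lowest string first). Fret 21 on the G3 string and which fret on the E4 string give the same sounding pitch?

G3 at fret 21 is G3 + 21 semitones = E5.
The open E4 string is 9 semitones above the open G3, so the same pitch on the E4 string lies at fret 21 − 9 = 12.

12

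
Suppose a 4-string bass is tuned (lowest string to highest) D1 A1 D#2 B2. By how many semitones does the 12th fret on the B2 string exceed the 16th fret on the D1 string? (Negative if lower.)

B2 at fret 12 → B3 (MIDI 59); D1 at fret 16 → F#2 (MIDI 42).
59 − 42 = 17, so the two pitches are 17 semitones apart.

17 semitones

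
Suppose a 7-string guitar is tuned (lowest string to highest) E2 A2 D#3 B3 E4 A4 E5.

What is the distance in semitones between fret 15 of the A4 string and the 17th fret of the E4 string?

3 semitones

A4 at fret 15 → C6 (MIDI 84); E4 at fret 17 → A5 (MIDI 81).
84 − 81 = 3, so the two pitches are 3 semitones apart, with C6 the higher.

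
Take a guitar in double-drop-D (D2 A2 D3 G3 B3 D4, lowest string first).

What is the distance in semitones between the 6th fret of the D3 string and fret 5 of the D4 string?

D3 at fret 6 → G#3 (MIDI 56); D4 at fret 5 → G4 (MIDI 67).
56 − 67 = -11, so the two pitches are 11 semitones apart, with G4 the higher.

11 semitones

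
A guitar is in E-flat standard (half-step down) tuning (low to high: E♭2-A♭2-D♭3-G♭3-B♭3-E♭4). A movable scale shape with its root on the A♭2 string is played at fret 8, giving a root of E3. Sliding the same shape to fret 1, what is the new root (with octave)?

A2

Moving from fret 8 to fret 1 shifts the root by -7 semitones.
E3 down 7 semitones is A2.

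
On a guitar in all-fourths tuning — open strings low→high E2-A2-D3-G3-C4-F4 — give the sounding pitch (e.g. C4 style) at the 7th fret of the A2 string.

E3

Each fret is one semitone, so A2 + 7 = E3.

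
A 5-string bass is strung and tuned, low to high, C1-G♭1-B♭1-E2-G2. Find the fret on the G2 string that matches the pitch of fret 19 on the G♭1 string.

G♭1 at fret 19 is G♭1 + 19 semitones = D♭3.
The open G2 string is 13 semitones above the open G♭1, so the same pitch on the G2 string lies at fret 19 − 13 = 6.

6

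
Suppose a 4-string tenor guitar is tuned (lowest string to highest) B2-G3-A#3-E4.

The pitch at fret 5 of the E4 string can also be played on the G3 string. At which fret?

14

E4 at fret 5 is E4 + 5 semitones = A4.
The open G3 string is 9 semitones below the open E4, so the same pitch on the G3 string lies at fret 5 + 9 = 14.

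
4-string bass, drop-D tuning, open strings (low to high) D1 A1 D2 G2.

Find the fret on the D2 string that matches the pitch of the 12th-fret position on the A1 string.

7

Fret 12 on A1 is MIDI 33 + 12 = 45 (A2). On the D2 string (open MIDI 38), that pitch is 45 − 38 = fret 7.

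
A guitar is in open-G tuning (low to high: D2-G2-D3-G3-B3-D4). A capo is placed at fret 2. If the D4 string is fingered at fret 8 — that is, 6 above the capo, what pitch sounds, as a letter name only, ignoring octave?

The capo raises the open D4 by 2 semitones to E4; fretting 6 more gives D4 + 2 + 6 = D4 + 8 semitones, landing on A#.
(Also written Bb.)

A#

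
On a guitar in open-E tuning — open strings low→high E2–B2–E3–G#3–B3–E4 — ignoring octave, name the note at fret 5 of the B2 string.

E

B2 is MIDI 47. Adding 5 gives 52; 52 mod 12 = 4, i.e. E.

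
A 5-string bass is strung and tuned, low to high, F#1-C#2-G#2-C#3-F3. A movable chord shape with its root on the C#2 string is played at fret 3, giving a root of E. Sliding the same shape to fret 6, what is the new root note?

Moving from fret 3 to fret 6 shifts the root by 3 semitones.
E up 3 semitones is G.

G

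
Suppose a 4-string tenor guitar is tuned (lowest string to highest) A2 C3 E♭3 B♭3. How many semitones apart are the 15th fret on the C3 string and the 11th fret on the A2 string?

C3 at fret 15 → E♭4 (MIDI 63); A2 at fret 11 → A♭3 (MIDI 56).
63 − 56 = 7, so the two pitches are 7 semitones apart, with E♭4 the higher.

7 semitones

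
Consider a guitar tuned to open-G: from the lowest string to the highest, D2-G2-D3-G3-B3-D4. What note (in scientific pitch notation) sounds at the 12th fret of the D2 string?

Each fret is one semitone, so D2 + 12 = D3.

D3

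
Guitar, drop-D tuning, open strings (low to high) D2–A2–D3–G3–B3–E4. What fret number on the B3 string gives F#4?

F#4 is 7 semitones above the open B3 (B–C–C#–D–D#–E–F–F#), so it sits at fret 7.

7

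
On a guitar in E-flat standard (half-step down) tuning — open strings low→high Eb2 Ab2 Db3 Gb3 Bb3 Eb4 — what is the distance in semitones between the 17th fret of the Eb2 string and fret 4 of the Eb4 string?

11 semitones

Eb2 at fret 17 → Ab3 (MIDI 56); Eb4 at fret 4 → G4 (MIDI 67).
56 − 67 = -11, so the two pitches are 11 semitones apart, with G4 the higher.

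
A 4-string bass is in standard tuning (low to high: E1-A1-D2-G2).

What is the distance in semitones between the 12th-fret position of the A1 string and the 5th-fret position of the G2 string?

A1 at fret 12 → A2 (MIDI 45); G2 at fret 5 → C3 (MIDI 48).
45 − 48 = -3, so the two pitches are 3 semitones apart, with C3 the higher.

3 semitones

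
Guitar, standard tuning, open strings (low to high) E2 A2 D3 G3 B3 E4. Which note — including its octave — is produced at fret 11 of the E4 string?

E4 is MIDI 64. Adding 11 gives 75, which is D#5.
(Equivalently spelled Eb5.)

D#5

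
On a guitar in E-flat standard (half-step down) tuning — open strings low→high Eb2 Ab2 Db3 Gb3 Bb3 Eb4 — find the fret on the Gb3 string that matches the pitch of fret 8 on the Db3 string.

3

Db3 at fret 8 is Db3 + 8 semitones = A3.
The open Gb3 string is 5 semitones above the open Db3, so the same pitch on the Gb3 string lies at fret 8 − 5 = 3.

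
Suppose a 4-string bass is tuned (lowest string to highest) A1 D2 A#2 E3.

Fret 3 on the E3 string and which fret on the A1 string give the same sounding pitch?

Fret 3 on E3 is MIDI 52 + 3 = 55 (G3). On the A1 string (open MIDI 33), that pitch is 55 − 33 = fret 22.

22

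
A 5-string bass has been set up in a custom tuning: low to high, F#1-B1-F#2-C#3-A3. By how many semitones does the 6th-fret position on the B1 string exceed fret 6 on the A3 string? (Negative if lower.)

-22 semitones

B1 at fret 6 → F2 (MIDI 41); A3 at fret 6 → D#4 (MIDI 63).
41 − 63 = -22, so the two pitches are 22 semitones apart.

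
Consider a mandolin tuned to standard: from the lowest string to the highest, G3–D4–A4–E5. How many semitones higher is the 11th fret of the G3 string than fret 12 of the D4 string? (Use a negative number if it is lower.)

-8 semitones

G3 at fret 11 → F#4 (MIDI 66); D4 at fret 12 → D5 (MIDI 74).
66 − 74 = -8, so the two pitches are 8 semitones apart.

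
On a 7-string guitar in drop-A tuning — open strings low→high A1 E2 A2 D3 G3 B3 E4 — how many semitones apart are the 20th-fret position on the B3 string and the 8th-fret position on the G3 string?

16 semitones

B3 at fret 20 → G5 (MIDI 79); G3 at fret 8 → D#4 (MIDI 63).
79 − 63 = 16, so the two pitches are 16 semitones apart, with G5 the higher.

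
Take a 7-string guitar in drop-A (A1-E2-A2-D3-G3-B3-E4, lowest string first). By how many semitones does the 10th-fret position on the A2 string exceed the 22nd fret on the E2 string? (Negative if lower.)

-7 semitones

A2 at fret 10 → G3 (MIDI 55); E2 at fret 22 → D4 (MIDI 62).
55 − 62 = -7, so the two pitches are 7 semitones apart.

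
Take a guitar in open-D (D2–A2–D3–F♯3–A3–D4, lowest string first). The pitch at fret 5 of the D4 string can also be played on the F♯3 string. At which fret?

D4 at fret 5 is D4 + 5 semitones = G4.
The open F♯3 string is 8 semitones below the open D4, so the same pitch on the F♯3 string lies at fret 5 + 8 = 13.

13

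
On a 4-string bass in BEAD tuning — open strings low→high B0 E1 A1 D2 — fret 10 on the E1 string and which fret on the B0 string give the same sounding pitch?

E1 at fret 10 is E1 + 10 semitones = D2.
The open B0 string is 5 semitones below the open E1, so the same pitch on the B0 string lies at fret 10 + 5 = 15.

15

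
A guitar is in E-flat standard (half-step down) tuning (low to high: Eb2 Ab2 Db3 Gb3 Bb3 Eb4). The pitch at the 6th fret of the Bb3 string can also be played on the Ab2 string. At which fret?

20

Bb3 at fret 6 is Bb3 + 6 semitones = E4.
The open Ab2 string is 14 semitones below the open Bb3, so the same pitch on the Ab2 string lies at fret 6 + 14 = 20.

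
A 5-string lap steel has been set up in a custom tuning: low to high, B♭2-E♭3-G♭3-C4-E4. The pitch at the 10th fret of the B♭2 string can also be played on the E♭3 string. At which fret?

B♭2 at fret 10 is B♭2 + 10 semitones = A♭3.
The open E♭3 string is 5 semitones above the open B♭2, so the same pitch on the E♭3 string lies at fret 10 − 5 = 5.

5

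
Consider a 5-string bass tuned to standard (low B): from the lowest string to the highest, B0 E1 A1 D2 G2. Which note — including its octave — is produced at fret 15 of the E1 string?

E1 is MIDI 28. Adding 15 gives 43, which is G2.

G2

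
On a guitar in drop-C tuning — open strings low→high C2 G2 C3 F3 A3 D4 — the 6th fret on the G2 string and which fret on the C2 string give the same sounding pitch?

G2 at fret 6 is G2 + 6 semitones = C♯3.
The open C2 string is 7 semitones below the open G2, so the same pitch on the C2 string lies at fret 6 + 7 = 13.

13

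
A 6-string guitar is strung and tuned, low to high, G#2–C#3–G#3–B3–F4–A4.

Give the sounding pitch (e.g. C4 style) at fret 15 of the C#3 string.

E4

The open C#3 string plus 15 semitones: C#–D–D#–E–…–D–D#–E.
The walk passes from B into C once, so the octave number goes from 3 to 4.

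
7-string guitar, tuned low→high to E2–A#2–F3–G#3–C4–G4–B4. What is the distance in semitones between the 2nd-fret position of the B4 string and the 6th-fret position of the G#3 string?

11 semitones

B4 at fret 2 → C#5 (MIDI 73); G#3 at fret 6 → D4 (MIDI 62).
73 − 62 = 11, so the two pitches are 11 semitones apart, with C#5 the higher.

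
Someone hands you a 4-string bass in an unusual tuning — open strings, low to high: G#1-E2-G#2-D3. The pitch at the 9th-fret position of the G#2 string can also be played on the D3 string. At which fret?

G#2 at fret 9 is G#2 + 9 semitones = F3.
The open D3 string is 6 semitones above the open G#2, so the same pitch on the D3 string lies at fret 9 − 6 = 3.

3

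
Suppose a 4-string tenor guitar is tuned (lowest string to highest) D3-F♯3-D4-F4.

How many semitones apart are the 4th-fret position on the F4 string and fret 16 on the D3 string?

F4 at fret 4 → A4 (MIDI 69); D3 at fret 16 → F♯4 (MIDI 66).
69 − 66 = 3, so the two pitches are 3 semitones apart, with A4 the higher.

3 semitones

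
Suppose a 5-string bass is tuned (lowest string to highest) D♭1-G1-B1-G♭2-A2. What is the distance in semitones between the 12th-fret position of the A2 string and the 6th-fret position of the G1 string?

20 semitones

A2 at fret 12 → A3 (MIDI 57); G1 at fret 6 → D♭2 (MIDI 37).
57 − 37 = 20, so the two pitches are 20 semitones apart, with A3 the higher.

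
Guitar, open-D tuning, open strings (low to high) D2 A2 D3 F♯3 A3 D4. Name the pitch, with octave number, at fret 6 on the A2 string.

The open A2 string plus 6 semitones: A–A#–B–C–C#–D–D#.
The walk passes from B into C once, so the octave number goes from 2 to 3.
(Equivalently spelled E♭3.)

D♯3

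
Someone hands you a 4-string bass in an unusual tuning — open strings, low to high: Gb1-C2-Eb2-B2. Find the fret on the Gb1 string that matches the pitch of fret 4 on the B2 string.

B2 at fret 4 is B2 + 4 semitones = Eb3.
The open Gb1 string is 17 semitones below the open B2, so the same pitch on the Gb1 string lies at fret 4 + 17 = 21.

21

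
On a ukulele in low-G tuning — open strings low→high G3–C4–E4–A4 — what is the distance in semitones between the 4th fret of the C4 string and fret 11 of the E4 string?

C4 at fret 4 → E4 (MIDI 64); E4 at fret 11 → D#5 (MIDI 75).
64 − 75 = -11, so the two pitches are 11 semitones apart, with D#5 the higher.

11 semitones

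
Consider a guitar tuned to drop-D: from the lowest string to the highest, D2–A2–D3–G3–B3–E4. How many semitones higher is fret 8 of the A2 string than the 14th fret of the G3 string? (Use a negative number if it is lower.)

A2 at fret 8 → F3 (MIDI 53); G3 at fret 14 → A4 (MIDI 69).
53 − 69 = -16, so the two pitches are 16 semitones apart.

-16 semitones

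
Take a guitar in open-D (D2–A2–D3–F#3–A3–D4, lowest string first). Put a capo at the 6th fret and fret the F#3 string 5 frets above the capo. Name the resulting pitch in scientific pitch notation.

The capo raises the open F#3 by 6 semitones to C4; fretting 5 more gives F#3 + 6 + 5 = F#3 + 11 semitones = F4.

F4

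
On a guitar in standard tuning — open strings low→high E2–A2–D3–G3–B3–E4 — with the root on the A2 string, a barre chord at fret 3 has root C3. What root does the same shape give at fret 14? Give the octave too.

B3

Moving from fret 3 to fret 14 shifts the root by 11 semitones.
C3 up 11 semitones is B3.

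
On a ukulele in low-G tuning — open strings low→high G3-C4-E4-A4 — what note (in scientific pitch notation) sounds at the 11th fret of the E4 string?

Each fret is one semitone, so E4 + 11 = D♯5.
(Equivalently spelled E♭5.)

D♯5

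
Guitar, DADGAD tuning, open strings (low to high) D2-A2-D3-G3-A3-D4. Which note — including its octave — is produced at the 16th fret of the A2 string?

C♯4

Each fret is one semitone, so A2 + 16 = C♯4.
(Equivalently spelled D♭4.)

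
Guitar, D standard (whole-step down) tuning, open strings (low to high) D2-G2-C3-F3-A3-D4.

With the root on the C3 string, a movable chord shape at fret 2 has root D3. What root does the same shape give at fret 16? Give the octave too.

E4

Moving from fret 2 to fret 16 shifts the root by 14 semitones.
D3 up 14 semitones is E4.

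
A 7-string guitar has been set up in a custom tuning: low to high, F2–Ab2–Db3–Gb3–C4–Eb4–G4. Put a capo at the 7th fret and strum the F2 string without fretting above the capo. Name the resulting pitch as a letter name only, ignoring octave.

C

The capo raises the open F2 by 7 semitones to C3; fretting 0 more gives F2 + 7 + 0 = F2 + 7 semitones, landing on C.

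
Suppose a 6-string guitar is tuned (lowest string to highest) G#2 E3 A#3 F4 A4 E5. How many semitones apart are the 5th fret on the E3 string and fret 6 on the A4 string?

18 semitones

E3 at fret 5 → A3 (MIDI 57); A4 at fret 6 → D#5 (MIDI 75).
57 − 75 = -18, so the two pitches are 18 semitones apart, with D#5 the higher.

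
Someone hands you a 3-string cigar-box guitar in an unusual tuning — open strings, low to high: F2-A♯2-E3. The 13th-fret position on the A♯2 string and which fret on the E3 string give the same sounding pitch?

7

A♯2 at fret 13 is A♯2 + 13 semitones = B3.
The open E3 string is 6 semitones above the open A♯2, so the same pitch on the E3 string lies at fret 13 − 6 = 7.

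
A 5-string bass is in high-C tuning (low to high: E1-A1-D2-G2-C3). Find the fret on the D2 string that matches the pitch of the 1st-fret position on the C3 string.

11

C3 at fret 1 is C3 + 1 semitone = C#3.
The open D2 string is 10 semitones below the open C3, so the same pitch on the D2 string lies at fret 1 + 10 = 11.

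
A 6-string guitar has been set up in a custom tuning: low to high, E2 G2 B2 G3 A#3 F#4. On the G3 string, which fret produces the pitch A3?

A3 is 2 semitones above the open G3 (G–G#–A), so it sits at fret 2.

2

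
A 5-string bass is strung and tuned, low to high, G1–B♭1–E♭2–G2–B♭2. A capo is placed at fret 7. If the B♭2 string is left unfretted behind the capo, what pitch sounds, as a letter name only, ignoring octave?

The capo raises the open B♭2 by 7 semitones to F3; fretting 0 more gives B♭2 + 7 + 0 = B♭2 + 7 semitones, landing on F.

F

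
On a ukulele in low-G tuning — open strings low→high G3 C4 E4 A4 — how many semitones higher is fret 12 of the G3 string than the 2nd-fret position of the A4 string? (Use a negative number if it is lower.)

-4 semitones

G3 at fret 12 → G4 (MIDI 67); A4 at fret 2 → B4 (MIDI 71).
67 − 71 = -4, so the two pitches are 4 semitones apart.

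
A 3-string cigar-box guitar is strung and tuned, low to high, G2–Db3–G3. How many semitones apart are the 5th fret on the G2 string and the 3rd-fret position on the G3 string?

G2 at fret 5 → C3 (MIDI 48); G3 at fret 3 → Bb3 (MIDI 58).
48 − 58 = -10, so the two pitches are 10 semitones apart, with Bb3 the higher.

10 semitones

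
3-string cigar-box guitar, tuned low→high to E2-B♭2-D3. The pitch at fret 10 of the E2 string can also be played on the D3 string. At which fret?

0

E2 at fret 10 is E2 + 10 semitones = D3.
The open D3 string is 10 semitones above the open E2, so the same pitch on the D3 string lies at fret 10 − 10 = 0.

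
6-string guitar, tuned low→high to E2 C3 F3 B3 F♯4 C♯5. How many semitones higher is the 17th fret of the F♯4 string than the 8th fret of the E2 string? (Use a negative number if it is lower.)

35 semitones

F♯4 at fret 17 → B5 (MIDI 83); E2 at fret 8 → C3 (MIDI 48).
83 − 48 = 35, so the two pitches are 35 semitones apart.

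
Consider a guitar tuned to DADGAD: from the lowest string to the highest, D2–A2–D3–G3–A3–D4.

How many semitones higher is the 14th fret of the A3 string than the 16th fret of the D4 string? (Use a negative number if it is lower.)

-7 semitones

A3 at fret 14 → B4 (MIDI 71); D4 at fret 16 → F#5 (MIDI 78).
71 − 78 = -7, so the two pitches are 7 semitones apart.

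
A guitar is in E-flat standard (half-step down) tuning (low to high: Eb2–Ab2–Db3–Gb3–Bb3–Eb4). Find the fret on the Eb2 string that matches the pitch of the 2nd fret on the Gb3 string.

17

Gb3 at fret 2 is Gb3 + 2 semitones = Ab3.
The open Eb2 string is 15 semitones below the open Gb3, so the same pitch on the Eb2 string lies at fret 2 + 15 = 17.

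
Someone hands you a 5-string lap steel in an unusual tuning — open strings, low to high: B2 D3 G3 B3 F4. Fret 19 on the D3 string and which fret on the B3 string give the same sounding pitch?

10

D3 at fret 19 is D3 + 19 semitones = A4.
The open B3 string is 9 semitones above the open D3, so the same pitch on the B3 string lies at fret 19 − 9 = 10.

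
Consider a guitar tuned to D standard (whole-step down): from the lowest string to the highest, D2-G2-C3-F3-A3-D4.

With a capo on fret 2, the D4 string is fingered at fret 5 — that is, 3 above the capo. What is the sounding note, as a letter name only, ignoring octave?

G

The capo raises the open D4 by 2 semitones to E4; fretting 3 more gives D4 + 2 + 3 = D4 + 5 semitones, landing on G.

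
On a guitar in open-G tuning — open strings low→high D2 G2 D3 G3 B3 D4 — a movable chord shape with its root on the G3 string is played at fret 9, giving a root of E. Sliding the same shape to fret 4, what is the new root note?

B

Moving from fret 9 to fret 4 shifts the root by -5 semitones.
E down 5 semitones is B.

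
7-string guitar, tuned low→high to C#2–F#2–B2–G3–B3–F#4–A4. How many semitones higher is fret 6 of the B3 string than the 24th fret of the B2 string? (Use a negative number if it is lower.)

B3 at fret 6 → F4 (MIDI 65); B2 at fret 24 → B4 (MIDI 71).
65 − 71 = -6, so the two pitches are 6 semitones apart.

-6 semitones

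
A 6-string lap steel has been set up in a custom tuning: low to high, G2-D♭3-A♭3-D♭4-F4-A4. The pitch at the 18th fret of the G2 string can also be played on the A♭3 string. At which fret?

G2 at fret 18 is G2 + 18 semitones = D♭4.
The open A♭3 string is 13 semitones above the open G2, so the same pitch on the A♭3 string lies at fret 18 − 13 = 5.

5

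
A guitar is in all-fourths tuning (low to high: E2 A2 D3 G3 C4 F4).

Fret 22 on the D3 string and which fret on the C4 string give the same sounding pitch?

12

Fret 22 on D3 is MIDI 50 + 22 = 72 (C5). On the C4 string (open MIDI 60), that pitch is 72 − 60 = fret 12.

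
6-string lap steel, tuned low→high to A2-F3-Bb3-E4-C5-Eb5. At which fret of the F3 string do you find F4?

12

F4 is 12 semitones above the open F3 (F–Gb–G–Ab–…–Eb–E–F), so it sits at fret 12.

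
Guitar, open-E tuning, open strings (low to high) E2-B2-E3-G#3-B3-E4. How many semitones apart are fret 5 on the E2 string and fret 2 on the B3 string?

E2 at fret 5 → A2 (MIDI 45); B3 at fret 2 → C#4 (MIDI 61).
45 − 61 = -16, so the two pitches are 16 semitones apart, with C#4 the higher.

16 semitones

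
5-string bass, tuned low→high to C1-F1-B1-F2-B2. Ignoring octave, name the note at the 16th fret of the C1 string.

E

C1 is MIDI 24. Adding 16 gives 40; 40 mod 12 = 4, i.e. E.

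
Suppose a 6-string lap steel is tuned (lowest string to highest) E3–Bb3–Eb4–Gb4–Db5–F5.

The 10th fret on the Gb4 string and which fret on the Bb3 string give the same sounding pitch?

18

Fret 10 on Gb4 is MIDI 66 + 10 = 76 (E5). On the Bb3 string (open MIDI 58), that pitch is 76 − 58 = fret 18.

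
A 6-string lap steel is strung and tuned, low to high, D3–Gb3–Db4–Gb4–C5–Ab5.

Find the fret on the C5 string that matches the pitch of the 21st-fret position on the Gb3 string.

3

Gb3 at fret 21 is Gb3 + 21 semitones = Eb5.
The open C5 string is 18 semitones above the open Gb3, so the same pitch on the C5 string lies at fret 21 − 18 = 3.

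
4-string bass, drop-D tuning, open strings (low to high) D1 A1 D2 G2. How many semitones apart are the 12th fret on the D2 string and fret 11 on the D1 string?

13 semitones

D2 at fret 12 → D3 (MIDI 50); D1 at fret 11 → C#2 (MIDI 37).
50 − 37 = 13, so the two pitches are 13 semitones apart, with D3 the higher.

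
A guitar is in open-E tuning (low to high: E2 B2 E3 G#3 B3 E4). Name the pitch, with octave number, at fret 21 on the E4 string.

C#6

E4 is MIDI 64. Adding 21 gives 85, which is C#6.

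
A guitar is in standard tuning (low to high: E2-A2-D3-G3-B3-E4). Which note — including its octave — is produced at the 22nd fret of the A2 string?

G4

The open A2 string plus 22 semitones: A–A#–B–C–…–F–F#–G.
The walk passes from B into C 2 times, so the octave number goes from 2 to 4.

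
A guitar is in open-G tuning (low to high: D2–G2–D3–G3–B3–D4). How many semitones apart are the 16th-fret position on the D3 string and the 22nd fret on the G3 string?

D3 at fret 16 → F#4 (MIDI 66); G3 at fret 22 → F5 (MIDI 77).
66 − 77 = -11, so the two pitches are 11 semitones apart, with F5 the higher.

11 semitones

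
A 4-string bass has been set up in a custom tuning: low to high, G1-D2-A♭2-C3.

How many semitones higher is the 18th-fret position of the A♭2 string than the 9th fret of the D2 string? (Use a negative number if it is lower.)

15 semitones

A♭2 at fret 18 → D4 (MIDI 62); D2 at fret 9 → B2 (MIDI 47).
62 − 47 = 15, so the two pitches are 15 semitones apart.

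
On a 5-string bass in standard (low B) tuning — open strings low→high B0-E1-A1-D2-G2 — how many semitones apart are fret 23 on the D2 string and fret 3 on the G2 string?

15 semitones

D2 at fret 23 → C♯4 (MIDI 61); G2 at fret 3 → A♯2 (MIDI 46).
61 − 46 = 15, so the two pitches are 15 semitones apart, with C♯4 the higher.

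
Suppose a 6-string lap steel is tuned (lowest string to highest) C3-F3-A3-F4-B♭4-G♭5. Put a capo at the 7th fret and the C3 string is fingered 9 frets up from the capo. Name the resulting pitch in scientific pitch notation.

E4

The capo raises the open C3 by 7 semitones to G3; fretting 9 more gives C3 + 7 + 9 = C3 + 16 semitones = E4.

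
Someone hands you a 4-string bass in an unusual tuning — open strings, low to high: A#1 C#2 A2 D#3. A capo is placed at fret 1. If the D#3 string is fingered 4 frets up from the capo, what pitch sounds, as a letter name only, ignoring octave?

The capo raises the open D#3 by 1 semitone to E3; fretting 4 more gives D#3 + 1 + 4 = D#3 + 5 semitones, landing on G#.
(Also written Ab.)

G#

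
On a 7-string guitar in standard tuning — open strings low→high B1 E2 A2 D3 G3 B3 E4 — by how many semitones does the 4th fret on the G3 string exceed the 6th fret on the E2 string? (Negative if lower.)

13 semitones

G3 at fret 4 → B3 (MIDI 59); E2 at fret 6 → A#2 (MIDI 46).
59 − 46 = 13, so the two pitches are 13 semitones apart.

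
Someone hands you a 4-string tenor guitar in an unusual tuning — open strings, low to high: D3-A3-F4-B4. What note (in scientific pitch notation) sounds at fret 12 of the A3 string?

A4

A3 is MIDI 57. Adding 12 gives 69, which is A4.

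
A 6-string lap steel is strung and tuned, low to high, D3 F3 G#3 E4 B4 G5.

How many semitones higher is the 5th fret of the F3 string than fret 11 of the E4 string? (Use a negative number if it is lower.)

F3 at fret 5 → A#3 (MIDI 58); E4 at fret 11 → D#5 (MIDI 75).
58 − 75 = -17, so the two pitches are 17 semitones apart.

-17 semitones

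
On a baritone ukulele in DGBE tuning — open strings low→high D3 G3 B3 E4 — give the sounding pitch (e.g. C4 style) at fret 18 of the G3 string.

The open G3 string plus 18 semitones: G–G#–A–A#–…–B–C–C#.
The walk passes from B into C 2 times, so the octave number goes from 3 to 5.

C♯5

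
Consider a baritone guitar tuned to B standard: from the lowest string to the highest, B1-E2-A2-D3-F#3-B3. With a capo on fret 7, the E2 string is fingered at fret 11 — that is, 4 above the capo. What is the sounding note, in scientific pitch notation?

D#3

The capo raises the open E2 by 7 semitones to B2; fretting 4 more gives E2 + 7 + 4 = E2 + 11 semitones = D#3.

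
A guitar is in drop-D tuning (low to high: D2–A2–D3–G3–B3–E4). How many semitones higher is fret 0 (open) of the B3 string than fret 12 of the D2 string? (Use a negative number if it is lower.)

B3 at fret 0 → B3 (MIDI 59); D2 at fret 12 → D3 (MIDI 50).
59 − 50 = 9, so the two pitches are 9 semitones apart.

9 semitones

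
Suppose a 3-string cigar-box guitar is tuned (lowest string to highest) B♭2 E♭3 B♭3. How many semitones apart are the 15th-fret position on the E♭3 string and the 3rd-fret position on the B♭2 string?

E♭3 at fret 15 → G♭4 (MIDI 66); B♭2 at fret 3 → D♭3 (MIDI 49).
66 − 49 = 17, so the two pitches are 17 semitones apart, with G♭4 the higher.

17 semitones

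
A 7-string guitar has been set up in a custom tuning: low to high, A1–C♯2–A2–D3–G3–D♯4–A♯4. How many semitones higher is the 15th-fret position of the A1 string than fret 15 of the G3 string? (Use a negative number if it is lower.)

-22 semitones

A1 at fret 15 → C3 (MIDI 48); G3 at fret 15 → A♯4 (MIDI 70).
48 − 70 = -22, so the two pitches are 22 semitones apart.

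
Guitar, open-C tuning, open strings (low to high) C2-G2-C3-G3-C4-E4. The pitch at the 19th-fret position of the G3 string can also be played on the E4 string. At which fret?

G3 at fret 19 is G3 + 19 semitones = D5.
The open E4 string is 9 semitones above the open G3, so the same pitch on the E4 string lies at fret 19 − 9 = 10.

10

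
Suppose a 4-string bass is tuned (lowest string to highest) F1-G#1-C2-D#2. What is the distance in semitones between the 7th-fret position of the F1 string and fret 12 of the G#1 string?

8 semitones

F1 at fret 7 → C2 (MIDI 36); G#1 at fret 12 → G#2 (MIDI 44).
36 − 44 = -8, so the two pitches are 8 semitones apart, with G#2 the higher.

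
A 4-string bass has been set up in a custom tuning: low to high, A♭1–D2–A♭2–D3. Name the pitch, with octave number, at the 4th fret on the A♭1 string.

A♭1 is MIDI 32. Adding 4 gives 36, which is C2.

C2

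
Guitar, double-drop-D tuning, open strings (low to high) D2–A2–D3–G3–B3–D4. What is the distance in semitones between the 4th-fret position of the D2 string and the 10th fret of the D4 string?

30 semitones

D2 at fret 4 → F#2 (MIDI 42); D4 at fret 10 → C5 (MIDI 72).
42 − 72 = -30, so the two pitches are 30 semitones apart, with C5 the higher.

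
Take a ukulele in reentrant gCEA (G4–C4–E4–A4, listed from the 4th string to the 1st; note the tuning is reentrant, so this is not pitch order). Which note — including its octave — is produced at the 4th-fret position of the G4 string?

B4

The open G4 string plus 4 semitones: G–G#–A–A#–B.
No B→C boundary is crossed, so the octave stays at 4.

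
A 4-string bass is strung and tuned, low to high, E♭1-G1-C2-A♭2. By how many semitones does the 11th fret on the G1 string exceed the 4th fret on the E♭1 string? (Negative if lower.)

G1 at fret 11 → G♭2 (MIDI 42); E♭1 at fret 4 → G1 (MIDI 31).
42 − 31 = 11, so the two pitches are 11 semitones apart.

11 semitones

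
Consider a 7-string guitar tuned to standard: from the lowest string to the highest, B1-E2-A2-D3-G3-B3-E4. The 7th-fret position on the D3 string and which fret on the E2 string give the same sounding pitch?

17

D3 at fret 7 is D3 + 7 semitones = A3.
The open E2 string is 10 semitones below the open D3, so the same pitch on the E2 string lies at fret 7 + 10 = 17.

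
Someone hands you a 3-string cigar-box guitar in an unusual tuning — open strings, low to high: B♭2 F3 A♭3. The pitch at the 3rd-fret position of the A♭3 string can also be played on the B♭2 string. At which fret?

Fret 3 on A♭3 is MIDI 56 + 3 = 59 (B3). On the B♭2 string (open MIDI 46), that pitch is 59 − 46 = fret 13.

13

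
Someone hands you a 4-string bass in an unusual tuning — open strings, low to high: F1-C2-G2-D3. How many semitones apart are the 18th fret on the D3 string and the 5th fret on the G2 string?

D3 at fret 18 → Ab4 (MIDI 68); G2 at fret 5 → C3 (MIDI 48).
68 − 48 = 20, so the two pitches are 20 semitones apart, with Ab4 the higher.

20 semitones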